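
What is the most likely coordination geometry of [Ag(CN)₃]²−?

Ligand charges: each cyanide is −1. With an overall charge of −2 the silver centre must be in the +1 oxidation state.
Group 11 minus oxidation state 1 gives a d¹⁰ configuration.
Coordination number: 3.
Three ligands around a d¹⁰ centre minimise repulsion in a trigonal-planar arrangement.

trigonal planar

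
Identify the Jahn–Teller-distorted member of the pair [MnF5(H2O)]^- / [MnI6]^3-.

[MnI6]^3-

[MnF5(H2O)]^-: Summing ligand charges against the −1 overall charge gives an oxidation state of +4 for manganese. Group 7 minus oxidation state 4 gives a d³ configuration. The d³ configuration leaves the e_g set evenly filled (or empty) — no strong Jahn–Teller driving force.
[MnI6]^3-: Ligand charges: each iodide is −1. With an overall charge of −3 the manganese centre must be in the +3 oxidation state. Manganese is a group-7 element; Mn(III) is therefore d⁴. Iodide is a weak-field ligand for a first-row metal, so the complex is high-spin. The t₂g³e_g¹ (high-spin) configuration has an unevenly filled e_g set; the Jahn–Teller theorem predicts a tetragonal distortion (typically axial elongation) to lift the degeneracy.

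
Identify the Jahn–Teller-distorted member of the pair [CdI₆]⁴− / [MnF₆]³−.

[MnF₆]³−

[CdI₆]⁴−: Summing ligand charges against the −4 overall charge gives an oxidation state of +2 for cadmium. Cd sits in group 12, so the d-electron count is 12 − 2 = 10. The d¹⁰ configuration leaves the e_g set evenly filled (or empty) — no strong Jahn–Teller driving force.
[MnF₆]³−: Summing ligand charges against the −3 overall charge gives an oxidation state of +3 for manganese. Group 7 minus oxidation state 3 gives a d⁴ configuration. Fluoride is a weak-field ligand for a first-row metal, so the complex is high-spin. The t₂g³e_g¹ (high-spin) configuration has an unevenly filled e_g set; the Jahn–Teller theorem predicts a tetragonal distortion (typically axial elongation) to lift the degeneracy.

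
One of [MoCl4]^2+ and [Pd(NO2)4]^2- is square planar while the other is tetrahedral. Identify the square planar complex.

For [MoCl4]^2+: Summing ligand charges against the +2 overall charge gives an oxidation state of +6 for molybdenum. Mo sits in group 6, so the d-electron count is 6 − 6 = 0. A d⁰ ion has no crystal-field stabilisation preference between square planar and tetrahedral, so four ligands adopt the sterically favoured tetrahedral geometry. → tetrahedral.
For [Pd(NO2)4]^2-: Summing ligand charges against the −2 overall charge gives an oxidation state of +2 for palladium. Pd sits in group 10, so the d-electron count is 10 − 2 = 8. A 4d d⁸ ion has a large crystal-field splitting; square planar leaves the high-energy d_{x²−y²} orbital empty and maximises CFSE. → square planar.

[Pd(NO2)4]^2-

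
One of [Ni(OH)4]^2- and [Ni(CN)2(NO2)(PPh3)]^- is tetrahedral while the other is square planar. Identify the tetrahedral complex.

For [Ni(OH)4]^2-: Each hydroxide is −1; balancing the −2 overall charge requires Ni(II). Nickel is a group-10 element; Ni(II) is therefore d⁸. Hydroxide is a weak-field ligand. With weak-field ligands the CFSE gain from square planar is small, so a 3d d⁸ ion takes the sterically preferred tetrahedral geometry. → tetrahedral.
For [Ni(CN)2(NO2)(PPh3)]^-: Ligand charges: each cyanide is −1; each nitro (N-bound nitrite) is −1; triphenylphosphine is neutral. With an overall charge of −1 the nickel centre must be in the +2 oxidation state. Ni sits in group 10, so the d-electron count is 10 − 2 = 8. Cyanide, nitro (N-bound nitrite), and triphenylphosphine are strong-field ligands (high in the spectrochemical series). A 3d d⁸ ion with strong-field ligands gains enough CFSE to favour square planar over tetrahedral. → square planar.

[Ni(OH)4]^2-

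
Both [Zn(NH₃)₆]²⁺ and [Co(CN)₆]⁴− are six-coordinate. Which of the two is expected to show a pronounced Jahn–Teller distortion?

[Co(CN)₆]⁴−

[Zn(NH₃)₆]²⁺: Ligand charges: ammonia is neutral. With an overall charge of +2 the zinc centre must be in the +2 oxidation state. Zinc is a group-12 element; Zn(II) is therefore d¹⁰. The d¹⁰ configuration leaves the e_g set evenly filled (or empty) — no strong Jahn–Teller driving force.
[Co(CN)₆]⁴−: Summing ligand charges against the −4 overall charge gives an oxidation state of +2 for cobalt. Group 9 minus oxidation state 2 gives a d⁷ configuration. Cyanide is a strong-field ligand (high in the spectrochemical series) for a first-row metal, so the complex is low-spin. The t₂g⁶e_g¹ (low-spin) configuration has an unevenly filled e_g set; the Jahn–Teller theorem predicts a tetragonal distortion (typically axial elongation) to lift the degeneracy.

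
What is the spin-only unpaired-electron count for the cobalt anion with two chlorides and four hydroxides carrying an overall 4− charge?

Each chloride is −1; each hydroxide is −1; balancing the −4 overall charge requires Co(II).
Co sits in group 9, so the d-electron count is 9 − 2 = 7.
The spin state decides the count: Chloride and hydroxide are weak-field ligands for a first-row metal, so the complex is high-spin.
An octahedral high-spin d⁷ ion is t₂g⁵e_g², giving 3 unpaired electrons.

3 unpaired electrons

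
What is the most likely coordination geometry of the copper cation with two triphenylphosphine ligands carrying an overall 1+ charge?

linear

Ligand charges: triphenylphosphine is neutral. With an overall charge of +1 the copper centre must be in the +1 oxidation state.
Copper is a group-11 element; Cu(I) is therefore d¹⁰.
Coordination number: 2.
A d¹⁰ ion with only two ligands adopts a linear arrangement (sp hybridisation; no CFSE preference).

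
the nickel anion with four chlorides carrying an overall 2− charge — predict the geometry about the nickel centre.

Each chloride is −1; balancing the −2 overall charge requires Ni(II).
Nickel is a group-10 element; Ni(II) is therefore d⁸.
Coordination number: 4.
Chloride is a weak-field ligand.
With weak-field ligands the CFSE gain from square planar is small, so a 3d d⁸ ion takes the sterically preferred tetrahedral geometry.

tetrahedral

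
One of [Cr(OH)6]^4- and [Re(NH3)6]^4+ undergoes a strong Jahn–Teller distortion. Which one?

[Cr(OH)6]^4-

[Cr(OH)6]^4-: Ligand charges: each hydroxide is −1. With an overall charge of −4 the chromium centre must be in the +2 oxidation state. Cr sits in group 6, so the d-electron count is 6 − 2 = 4. Hydroxide is a weak-field ligand for a first-row metal, so the complex is high-spin. The t₂g³e_g¹ (high-spin) configuration has an unevenly filled e_g set; the Jahn–Teller theorem predicts a tetragonal distortion (typically axial elongation) to lift the degeneracy.
[Re(NH3)6]^4+: Ligand charges: ammonia is neutral. With an overall charge of +4 the rhenium centre must be in the +4 oxidation state. Re sits in group 7, so the d-electron count is 7 − 4 = 3. The d³ configuration leaves the e_g set evenly filled (or empty) — no strong Jahn–Teller driving force.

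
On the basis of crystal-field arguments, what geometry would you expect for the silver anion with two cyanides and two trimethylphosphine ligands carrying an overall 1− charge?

tetrahedral

Summing ligand charges against the −1 overall charge gives an oxidation state of +1 for silver.
Group 11 minus oxidation state 1 gives a d¹⁰ configuration.
With 4 monodentate ligands the coordination number is 4.
A d¹⁰ ion has no crystal-field stabilisation preference between square planar and tetrahedral, so four ligands adopt the sterically favoured tetrahedral geometry.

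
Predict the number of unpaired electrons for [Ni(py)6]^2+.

2

Pyridine is neutral; balancing the +2 overall charge requires Ni(II).
Nickel is a group-10 element; Ni(II) is therefore d⁸.
In an octahedral field the d⁸ configuration is t₂g⁶e_g² (only one arrangement possible), giving 2 unpaired electrons.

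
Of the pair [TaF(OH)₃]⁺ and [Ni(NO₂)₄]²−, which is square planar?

For [TaF(OH)₃]⁺: Ligand charges: each fluoride is −1; each hydroxide is −1. With an overall charge of +1 the tantalum centre must be in the +5 oxidation state. Group 5 minus oxidation state 5 gives a d⁰ configuration. A d⁰ ion has no crystal-field stabilisation preference between square planar and tetrahedral, so four ligands adopt the sterically favoured tetrahedral geometry. → tetrahedral.
For [Ni(NO₂)₄]²−: Ligand charges: each nitro (N-bound nitrite) is −1. With an overall charge of −2 the nickel centre must be in the +2 oxidation state. Nickel is a group-10 element; Ni(II) is therefore d⁸. Nitro (N-bound nitrite) is a strong-field ligand (high in the spectrochemical series). A 3d d⁸ ion with strong-field ligands gains enough CFSE to favour square planar over tetrahedral. → square planar.

[Ni(NO₂)₄]²−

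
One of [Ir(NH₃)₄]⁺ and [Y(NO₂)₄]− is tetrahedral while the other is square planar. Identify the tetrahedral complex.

[Y(NO₂)₄]−

For [Ir(NH₃)₄]⁺: Ammonia is neutral; balancing the +1 overall charge requires Ir(I). Ir sits in group 9, so the d-electron count is 9 − 1 = 8. A 5d d⁸ ion has a large crystal-field splitting; square planar leaves the high-energy d_{x²−y²} orbital empty and maximises CFSE. → square planar.
For [Y(NO₂)₄]−: Ligand charges: each nitro (N-bound nitrite) is −1. With an overall charge of −1 the yttrium centre must be in the +3 oxidation state. Y sits in group 3, so the d-electron count is 3 − 3 = 0. A d⁰ ion has no crystal-field stabilisation preference between square planar and tetrahedral, so four ligands adopt the sterically favoured tetrahedral geometry. → tetrahedral.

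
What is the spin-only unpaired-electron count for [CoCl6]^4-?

Summing ligand charges against the −4 overall charge gives an oxidation state of +2 for cobalt.
Cobalt is a group-9 element; Co(II) is therefore d⁷.
The spin state decides the count: Chloride is a weak-field ligand for a first-row metal, so the complex is high-spin.
An octahedral high-spin d⁷ ion is t₂g⁵e_g², giving 3 unpaired electrons.

3 unpaired electrons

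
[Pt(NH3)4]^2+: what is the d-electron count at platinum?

d8

Ligand charges: ammonia is neutral. With an overall charge of +2 the platinum centre must be in the +2 oxidation state.
Platinum is a group-10 element; Pt(II) is therefore d⁸.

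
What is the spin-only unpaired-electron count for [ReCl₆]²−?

Each chloride is −1; balancing the −2 overall charge requires Re(IV).
Re sits in group 7, so the d-electron count is 7 − 4 = 3.
In an octahedral field the d³ configuration is t₂g³e_g⁰ (only one arrangement possible), giving 3 unpaired electrons.

3 unpaired electrons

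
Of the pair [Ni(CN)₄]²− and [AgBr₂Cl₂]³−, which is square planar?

For [Ni(CN)₄]²−: Each cyanide is −1; balancing the −2 overall charge requires Ni(II). Ni sits in group 10, so the d-electron count is 10 − 2 = 8. Cyanide is a strong-field ligand (high in the spectrochemical series). A 3d d⁸ ion with strong-field ligands gains enough CFSE to favour square planar over tetrahedral. → square planar.
For [AgBr₂Cl₂]³−: Each bromide is −1; each chloride is −1; balancing the −3 overall charge requires Ag(I). Ag sits in group 11, so the d-electron count is 11 − 1 = 10. A d¹⁰ ion has no crystal-field stabilisation preference between square planar and tetrahedral, so four ligands adopt the sterically favoured tetrahedral geometry. → tetrahedral.

[Ni(CN)₄]²−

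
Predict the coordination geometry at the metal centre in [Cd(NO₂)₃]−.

Each nitro (N-bound nitrite) is −1; balancing the −1 overall charge requires Cd(II).
Group 12 minus oxidation state 2 gives a d¹⁰ configuration.
Coordination number: 3.
Three ligands around a d¹⁰ centre minimise repulsion in a trigonal-planar arrangement.

trigonal planar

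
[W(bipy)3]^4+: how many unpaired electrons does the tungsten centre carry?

Ligand charges: 2,2′-bipyridine is neutral. With an overall charge of +4 the tungsten centre must be in the +4 oxidation state.
Group 6 minus oxidation state 4 gives a d² configuration.
Counting donor atoms: 3×2,2′-bipyridine (bidentate) → 6 donors. Coordination number = 6.
In an octahedral field the d² configuration is t₂g²e_g⁰ (only one arrangement possible), giving 2 unpaired electrons.

2 unpaired electrons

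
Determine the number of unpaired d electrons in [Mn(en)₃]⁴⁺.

Ligand charges: ethylenediamine is neutral. With an overall charge of +4 the manganese centre must be in the +4 oxidation state.
Mn sits in group 7, so the d-electron count is 7 − 4 = 3.
Counting donor atoms: 3×ethylenediamine (bidentate) → 6 donors. Coordination number = 6.
In an octahedral field the d³ configuration is t₂g³e_g⁰ (only one arrangement possible), giving 3 unpaired electrons.

3 unpaired electrons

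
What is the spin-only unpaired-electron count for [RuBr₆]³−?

Each bromide is −1; balancing the −3 overall charge requires Ru(III).
Ruthenium is a group-8 element; Ru(III) is therefore d⁵.
The spin state decides the count: a 4d ion has a large Δₒ and is invariably low-spin.
An octahedral low-spin d⁵ ion is t₂g⁵e_g⁰, giving 1 unpaired electron.

1 unpaired electron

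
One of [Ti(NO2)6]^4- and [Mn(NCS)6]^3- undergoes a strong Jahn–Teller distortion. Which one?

[Mn(NCS)6]^3-

[Ti(NO2)6]^4-: Summing ligand charges against the −4 overall charge gives an oxidation state of +2 for titanium. Ti sits in group 4, so the d-electron count is 4 − 2 = 2. The d² configuration leaves the e_g set evenly filled (or empty) — no strong Jahn–Teller driving force.
[Mn(NCS)6]^3-: Each isothiocyanate is −1; balancing the −3 overall charge requires Mn(III). Manganese is a group-7 element; Mn(III) is therefore d⁴. Isothiocyanate is a weak-field ligand for a first-row metal, so the complex is high-spin. The t₂g³e_g¹ (high-spin) configuration has an unevenly filled e_g set; the Jahn–Teller theorem predicts a tetragonal distortion (typically axial elongation) to lift the degeneracy.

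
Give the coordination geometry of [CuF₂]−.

linear

Ligand charges: each fluoride is −1. With an overall charge of −1 the copper centre must be in the +1 oxidation state.
Cu sits in group 11, so the d-electron count is 11 − 1 = 10.
Coordination number: 2.
A d¹⁰ ion with only two ligands adopts a linear arrangement (sp hybridisation; no CFSE preference).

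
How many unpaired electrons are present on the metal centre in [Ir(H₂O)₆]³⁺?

0 unpaired electrons

Water is neutral; balancing the +3 overall charge requires Ir(III).
Ir sits in group 9, so the d-electron count is 9 − 3 = 6.
The spin state decides the count: a 5d ion has a large Δₒ and is invariably low-spin.
An octahedral low-spin d⁶ ion is t₂g⁶e_g⁰, giving 0 unpaired electrons.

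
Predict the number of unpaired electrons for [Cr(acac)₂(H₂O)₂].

4

Each acetylacetonate is −1; water is neutral; balancing the 0 overall charge requires Cr(II).
Chromium is a group-6 element; Cr(II) is therefore d⁴.
Counting donor atoms: 2×acetylacetonate (bidentate) → 4 donors; 2×water (monodentate) → 2 donors. Coordination number = 6.
The spin state decides the count: Acetylacetonate is a weak-field ligand for a first-row metal, so the complex is high-spin.
An octahedral high-spin d⁴ ion is t₂g³e_g¹, giving 4 unpaired electrons.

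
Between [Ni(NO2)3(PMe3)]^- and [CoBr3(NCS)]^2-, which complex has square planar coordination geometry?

For [Ni(NO2)3(PMe3)]^-: Ligand charges: each nitro (N-bound nitrite) is −1; trimethylphosphine is neutral. With an overall charge of −1 the nickel centre must be in the +2 oxidation state. Ni sits in group 10, so the d-electron count is 10 − 2 = 8. Nitro (N-bound nitrite) and trimethylphosphine are strong-field ligands (high in the spectrochemical series). A 3d d⁸ ion with strong-field ligands gains enough CFSE to favour square planar over tetrahedral. → square planar.
For [CoBr3(NCS)]^2-: Ligand charges: each bromide is −1; each isothiocyanate is −1. With an overall charge of −2 the cobalt centre must be in the +2 oxidation state. Group 9 minus oxidation state 2 gives a d⁷ configuration. For a high-spin 3d d⁷ ion with weak-field ligands the small Δₜ gives little square-planar CFSE advantage, so four ligands adopt the sterically favoured tetrahedral geometry. → tetrahedral.

[Ni(NO2)3(PMe3)]^-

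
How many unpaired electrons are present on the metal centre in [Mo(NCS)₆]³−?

3 unpaired electrons

Ligand charges: each isothiocyanate is −1. With an overall charge of −3 the molybdenum centre must be in the +3 oxidation state.
Mo sits in group 6, so the d-electron count is 6 − 3 = 3.
In an octahedral field the d³ configuration is t₂g³e_g⁰ (only one arrangement possible), giving 3 unpaired electrons.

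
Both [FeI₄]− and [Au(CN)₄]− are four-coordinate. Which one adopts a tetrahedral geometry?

For [FeI₄]−: Each iodide is −1; balancing the −1 overall charge requires Fe(III). Iron is a group-8 element; Fe(III) is therefore d⁵. A high-spin d⁵ ion has zero CFSE in either geometry, so four ligands adopt the sterically favoured tetrahedral geometry. → tetrahedral.
For [Au(CN)₄]−: Ligand charges: each cyanide is −1. With an overall charge of −1 the gold centre must be in the +3 oxidation state. Group 11 minus oxidation state 3 gives a d⁸ configuration. A 5d d⁸ ion has a large crystal-field splitting; square planar leaves the high-energy d_{x²−y²} orbital empty and maximises CFSE. → square planar.

[FeI₄]−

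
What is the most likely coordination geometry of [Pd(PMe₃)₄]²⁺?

Summing ligand charges against the +2 overall charge gives an oxidation state of +2 for palladium.
Group 10 minus oxidation state 2 gives a d⁸ configuration.
With 4 monodentate ligands the coordination number is 4.
A 4d d⁸ ion has a large crystal-field splitting; square planar leaves the high-energy d_{x²−y²} orbital empty and maximises CFSE.

square planar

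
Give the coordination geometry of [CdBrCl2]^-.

trigonal planar

Summing ligand charges against the −1 overall charge gives an oxidation state of +2 for cadmium.
Cadmium is a group-12 element; Cd(II) is therefore d¹⁰.
Coordination number: 3.
Three ligands around a d¹⁰ centre minimise repulsion in a trigonal-planar arrangement.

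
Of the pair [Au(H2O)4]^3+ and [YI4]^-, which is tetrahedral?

[YI4]^-

For [Au(H2O)4]^3+: Summing ligand charges against the +3 overall charge gives an oxidation state of +3 for gold. Au sits in group 11, so the d-electron count is 11 − 3 = 8. A 5d d⁸ ion has a large crystal-field splitting; square planar leaves the high-energy d_{x²−y²} orbital empty and maximises CFSE. → square planar.
For [YI4]^-: Each iodide is −1; balancing the −1 overall charge requires Y(III). Group 3 minus oxidation state 3 gives a d⁰ configuration. A d⁰ ion has no crystal-field stabilisation preference between square planar and tetrahedral, so four ligands adopt the sterically favoured tetrahedral geometry. → tetrahedral.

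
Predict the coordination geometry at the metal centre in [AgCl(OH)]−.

Ligand charges: each chloride is −1; each hydroxide is −1. With an overall charge of −1 the silver centre must be in the +1 oxidation state.
Ag sits in group 11, so the d-electron count is 11 − 1 = 10.
Coordination number: 2.
A d¹⁰ ion with only two ligands adopts a linear arrangement (sp hybridisation; no CFSE preference).

linear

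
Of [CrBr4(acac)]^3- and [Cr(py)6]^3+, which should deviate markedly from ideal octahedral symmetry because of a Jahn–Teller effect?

[CrBr4(acac)]^3-: Summing ligand charges against the −3 overall charge gives an oxidation state of +2 for chromium. Chromium is a group-6 element; Cr(II) is therefore d⁴. Acetylacetonate and bromide are weak-field ligands for a first-row metal, so the complex is high-spin. The t₂g³e_g¹ (high-spin) configuration has an unevenly filled e_g set; the Jahn–Teller theorem predicts a tetragonal distortion (typically axial elongation) to lift the degeneracy.
[Cr(py)6]^3+: Pyridine is neutral; balancing the +3 overall charge requires Cr(III). Chromium is a group-6 element; Cr(III) is therefore d³. The d³ configuration leaves the e_g set evenly filled (or empty) — no strong Jahn–Teller driving force.

[CrBr4(acac)]^3-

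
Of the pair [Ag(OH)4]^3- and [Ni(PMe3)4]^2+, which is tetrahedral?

[Ag(OH)4]^3-

For [Ag(OH)4]^3-: Ligand charges: each hydroxide is −1. With an overall charge of −3 the silver centre must be in the +1 oxidation state. Group 11 minus oxidation state 1 gives a d¹⁰ configuration. A d¹⁰ ion has no crystal-field stabilisation preference between square planar and tetrahedral, so four ligands adopt the sterically favoured tetrahedral geometry. → tetrahedral.
For [Ni(PMe3)4]^2+: Summing ligand charges against the +2 overall charge gives an oxidation state of +2 for nickel. Nickel is a group-10 element; Ni(II) is therefore d⁸. Trimethylphosphine is a strong-field ligand (high in the spectrochemical series). A 3d d⁸ ion with strong-field ligands gains enough CFSE to favour square planar over tetrahedral. → square planar.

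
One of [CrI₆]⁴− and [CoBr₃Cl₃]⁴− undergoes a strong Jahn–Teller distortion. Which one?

[CrI₆]⁴−: Each iodide is −1; balancing the −4 overall charge requires Cr(II). Group 6 minus oxidation state 2 gives a d⁴ configuration. Iodide is a weak-field ligand for a first-row metal, so the complex is high-spin. The t₂g³e_g¹ (high-spin) configuration has an unevenly filled e_g set; the Jahn–Teller theorem predicts a tetragonal distortion (typically axial elongation) to lift the degeneracy.
[CoBr₃Cl₃]⁴−: Summing ligand charges against the −4 overall charge gives an oxidation state of +2 for cobalt. Co sits in group 9, so the d-electron count is 9 − 2 = 7. Bromide and chloride are weak-field ligands for a first-row metal, so the complex is high-spin. The d⁷ configuration leaves the e_g set evenly filled (or empty) — no strong Jahn–Teller driving force.

[CrI₆]⁴−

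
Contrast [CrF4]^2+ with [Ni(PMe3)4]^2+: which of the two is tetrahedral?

For [CrF4]^2+: Summing ligand charges against the +2 overall charge gives an oxidation state of +6 for chromium. Group 6 minus oxidation state 6 gives a d⁰ configuration. A d⁰ ion has no crystal-field stabilisation preference between square planar and tetrahedral, so four ligands adopt the sterically favoured tetrahedral geometry. → tetrahedral.
For [Ni(PMe3)4]^2+: Ligand charges: trimethylphosphine is neutral. With an overall charge of +2 the nickel centre must be in the +2 oxidation state. Nickel is a group-10 element; Ni(II) is therefore d⁸. Trimethylphosphine is a strong-field ligand (high in the spectrochemical series). A 3d d⁸ ion with strong-field ligands gains enough CFSE to favour square planar over tetrahedral. → square planar.

[CrF4]^2+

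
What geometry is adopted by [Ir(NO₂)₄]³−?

Summing ligand charges against the −3 overall charge gives an oxidation state of +1 for iridium.
Iridium is a group-9 element; Ir(I) is therefore d⁸.
Coordination number: 4.
A 5d d⁸ ion has a large crystal-field splitting; square planar leaves the high-energy d_{x²−y²} orbital empty and maximises CFSE.

square planar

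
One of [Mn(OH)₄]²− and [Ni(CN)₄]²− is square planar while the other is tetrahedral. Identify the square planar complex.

[Ni(CN)₄]²−

For [Mn(OH)₄]²−: Each hydroxide is −1; balancing the −2 overall charge requires Mn(II). Manganese is a group-7 element; Mn(II) is therefore d⁵. A high-spin d⁵ ion has zero CFSE in either geometry, so four ligands adopt the sterically favoured tetrahedral geometry. → tetrahedral.
For [Ni(CN)₄]²−: Each cyanide is −1; balancing the −2 overall charge requires Ni(II). Ni sits in group 10, so the d-electron count is 10 − 2 = 8. Cyanide is a strong-field ligand (high in the spectrochemical series). A 3d d⁸ ion with strong-field ligands gains enough CFSE to favour square planar over tetrahedral. → square planar.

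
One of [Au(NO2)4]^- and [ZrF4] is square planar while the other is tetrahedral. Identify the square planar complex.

For [Au(NO2)4]^-: Ligand charges: each nitro (N-bound nitrite) is −1. With an overall charge of −1 the gold centre must be in the +3 oxidation state. Gold is a group-11 element; Au(III) is therefore d⁸. A 5d d⁸ ion has a large crystal-field splitting; square planar leaves the high-energy d_{x²−y²} orbital empty and maximises CFSE. → square planar.
For [ZrF4]: Ligand charges: each fluoride is −1. With an overall charge of 0 the zirconium centre must be in the +4 oxidation state. Zirconium is a group-4 element; Zr(IV) is therefore d⁰. A d⁰ ion has no crystal-field stabilisation preference between square planar and tetrahedral, so four ligands adopt the sterically favoured tetrahedral geometry. → tetrahedral.

[Au(NO2)4]^-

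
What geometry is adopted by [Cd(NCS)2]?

linear

Each isothiocyanate is −1; balancing the 0 overall charge requires Cd(II).
Cd sits in group 12, so the d-electron count is 12 − 2 = 10.
Coordination number: 2.
A d¹⁰ ion with only two ligands adopts a linear arrangement (sp hybridisation; no CFSE preference).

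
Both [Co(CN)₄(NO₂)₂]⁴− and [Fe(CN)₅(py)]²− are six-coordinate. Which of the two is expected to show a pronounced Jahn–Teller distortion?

[Co(CN)₄(NO₂)₂]⁴−

[Co(CN)₄(NO₂)₂]⁴−: Ligand charges: each cyanide is −1; each nitro (N-bound nitrite) is −1. With an overall charge of −4 the cobalt centre must be in the +2 oxidation state. Cobalt is a group-9 element; Co(II) is therefore d⁷. Cyanide and nitro (N-bound nitrite) are strong-field ligands (high in the spectrochemical series) for a first-row metal, so the complex is low-spin. The t₂g⁶e_g¹ (low-spin) configuration has an unevenly filled e_g set; the Jahn–Teller theorem predicts a tetragonal distortion (typically axial elongation) to lift the degeneracy.
[Fe(CN)₅(py)]²−: Each cyanide is −1; pyridine is neutral; balancing the −2 overall charge requires Fe(III). Iron is a group-8 element; Fe(III) is therefore d⁵. Cyanide is a strong-field ligand (high in the spectrochemical series) for a first-row metal, so the complex is low-spin. The d⁵ configuration leaves the e_g set evenly filled (or empty) — no strong Jahn–Teller driving force.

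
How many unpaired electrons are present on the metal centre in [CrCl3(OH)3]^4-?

4

Each chloride is −1; each hydroxide is −1; balancing the −4 overall charge requires Cr(II).
Cr sits in group 6, so the d-electron count is 6 − 2 = 4.
The spin state decides the count: Chloride and hydroxide are weak-field ligands for a first-row metal, so the complex is high-spin.
An octahedral high-spin d⁴ ion is t₂g³e_g¹, giving 4 unpaired electrons.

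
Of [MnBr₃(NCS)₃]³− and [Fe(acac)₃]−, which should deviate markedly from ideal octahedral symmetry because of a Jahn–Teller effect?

[MnBr₃(NCS)₃]³−: Ligand charges: each bromide is −1; each isothiocyanate is −1. With an overall charge of −3 the manganese centre must be in the +3 oxidation state. Mn sits in group 7, so the d-electron count is 7 − 3 = 4. Bromide and isothiocyanate are weak-field ligands for a first-row metal, so the complex is high-spin. The t₂g³e_g¹ (high-spin) configuration has an unevenly filled e_g set; the Jahn–Teller theorem predicts a tetragonal distortion (typically axial elongation) to lift the degeneracy.
[Fe(acac)₃]−: Ligand charges: each acetylacetonate is −1. With an overall charge of −1 the iron centre must be in the +2 oxidation state. Fe sits in group 8, so the d-electron count is 8 − 2 = 6. Acetylacetonate is a weak-field ligand for a first-row metal, so the complex is high-spin. The d⁶ configuration leaves the e_g set evenly filled (or empty) — no strong Jahn–Teller driving force.

[MnBr₃(NCS)₃]³−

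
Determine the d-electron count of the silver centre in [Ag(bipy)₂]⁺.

Summing ligand charges against the +1 overall charge gives an oxidation state of +1 for silver.
Group 11 minus oxidation state 1 gives a d¹⁰ configuration.

d¹⁰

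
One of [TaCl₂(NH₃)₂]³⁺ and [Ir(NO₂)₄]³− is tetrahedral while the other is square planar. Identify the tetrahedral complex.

[TaCl₂(NH₃)₂]³⁺

For [TaCl₂(NH₃)₂]³⁺: Each chloride is −1; ammonia is neutral; balancing the +3 overall charge requires Ta(V). Tantalum is a group-5 element; Ta(V) is therefore d⁰. A d⁰ ion has no crystal-field stabilisation preference between square planar and tetrahedral, so four ligands adopt the sterically favoured tetrahedral geometry. → tetrahedral.
For [Ir(NO₂)₄]³−: Ligand charges: each nitro (N-bound nitrite) is −1. With an overall charge of −3 the iridium centre must be in the +1 oxidation state. Iridium is a group-9 element; Ir(I) is therefore d⁸. A 5d d⁸ ion has a large crystal-field splitting; square planar leaves the high-energy d_{x²−y²} orbital empty and maximises CFSE. → square planar.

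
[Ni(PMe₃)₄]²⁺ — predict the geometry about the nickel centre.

square planar

Trimethylphosphine is neutral; balancing the +2 overall charge requires Ni(II).
Nickel is a group-10 element; Ni(II) is therefore d⁸.
Coordination number: 4.
Trimethylphosphine is a strong-field ligand (high in the spectrochemical series).
A 3d d⁸ ion with strong-field ligands gains enough CFSE to favour square planar over tetrahedral.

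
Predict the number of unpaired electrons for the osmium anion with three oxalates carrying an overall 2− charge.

Ligand charges: each oxalate is −2. With an overall charge of −2 the osmium centre must be in the +4 oxidation state.
Os sits in group 8, so the d-electron count is 8 − 4 = 4.
Counting donor atoms: 3×oxalate (bidentate) → 6 donors. Coordination number = 6.
The spin state decides the count: a 5d ion has a large Δₒ and is invariably low-spin.
An octahedral low-spin d⁴ ion is t₂g⁴e_g⁰, giving 2 unpaired electrons.

2 unpaired electrons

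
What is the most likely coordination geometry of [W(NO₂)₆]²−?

octahedral

Ligand charges: each nitro (N-bound nitrite) is −1. With an overall charge of −2 the tungsten centre must be in the +4 oxidation state.
Group 6 minus oxidation state 4 gives a d² configuration.
Coordination number: 6.
Six donors around a single metal centre give an octahedral coordination sphere.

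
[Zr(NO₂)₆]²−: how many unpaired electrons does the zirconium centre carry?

0 unpaired electrons

Ligand charges: each nitro (N-bound nitrite) is −1. With an overall charge of −2 the zirconium centre must be in the +4 oxidation state.
Group 4 minus oxidation state 4 gives a d⁰ configuration.
In an octahedral field the d⁰ configuration is t₂g⁰e_g⁰, giving 0 unpaired electrons.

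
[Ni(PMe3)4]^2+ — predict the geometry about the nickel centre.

Ligand charges: trimethylphosphine is neutral. With an overall charge of +2 the nickel centre must be in the +2 oxidation state.
Nickel is a group-10 element; Ni(II) is therefore d⁸.
With 4 monodentate ligands the coordination number is 4.
Trimethylphosphine is a strong-field ligand (high in the spectrochemical series).
A 3d d⁸ ion with strong-field ligands gains enough CFSE to favour square planar over tetrahedral.

square planar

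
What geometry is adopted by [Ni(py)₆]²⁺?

Ligand charges: pyridine is neutral. With an overall charge of +2 the nickel centre must be in the +2 oxidation state.
Nickel is a group-10 element; Ni(II) is therefore d⁸.
Coordination number: 6.
Six donors around a single metal centre give an octahedral coordination sphere.

octahedral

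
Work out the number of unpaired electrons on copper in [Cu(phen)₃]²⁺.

Ligand charges: 1,10-phenanthroline is neutral. With an overall charge of +2 the copper centre must be in the +2 oxidation state.
Group 11 minus oxidation state 2 gives a d⁹ configuration.
Counting donor atoms: 3×1,10-phenanthroline (bidentate) → 6 donors. Coordination number = 6.
In an octahedral field the d⁹ configuration is t₂g⁶e_g³ (only one arrangement possible), giving 1 unpaired electron.

1 unpaired electron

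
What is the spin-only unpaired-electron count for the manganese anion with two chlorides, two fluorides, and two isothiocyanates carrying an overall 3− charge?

Summing ligand charges against the −3 overall charge gives an oxidation state of +3 for manganese.
Mn sits in group 7, so the d-electron count is 7 − 3 = 4.
The spin state decides the count: Chloride, fluoride, and isothiocyanate are weak-field ligands for a first-row metal, so the complex is high-spin.
An octahedral high-spin d⁴ ion is t₂g³e_g¹, giving 4 unpaired electrons.

4 unpaired electrons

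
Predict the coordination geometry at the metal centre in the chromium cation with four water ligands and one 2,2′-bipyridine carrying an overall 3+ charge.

Ligand charges: water is neutral; 2,2′-bipyridine is neutral. With an overall charge of +3 the chromium centre must be in the +3 oxidation state.
Chromium is a group-6 element; Cr(III) is therefore d³.
Counting donor atoms: 4×water (monodentate) → 4 donors; 1×2,2′-bipyridine (bidentate) → 2 donors. Coordination number = 6.
Six donors around a single metal centre give an octahedral coordination sphere.

octahedral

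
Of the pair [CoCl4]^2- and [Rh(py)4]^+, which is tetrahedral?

[CoCl4]^2-

For [CoCl4]^2-: Each chloride is −1; balancing the −2 overall charge requires Co(II). Co sits in group 9, so the d-electron count is 9 − 2 = 7. For a high-spin 3d d⁷ ion with weak-field ligands the small Δₜ gives little square-planar CFSE advantage, so four ligands adopt the sterically favoured tetrahedral geometry. → tetrahedral.
For [Rh(py)4]^+: Pyridine is neutral; balancing the +1 overall charge requires Rh(I). Rh sits in group 9, so the d-electron count is 9 − 1 = 8. A 4d d⁸ ion has a large crystal-field splitting; square planar leaves the high-energy d_{x²−y²} orbital empty and maximises CFSE. → square planar.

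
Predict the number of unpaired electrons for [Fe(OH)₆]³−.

5 unpaired electrons

Each hydroxide is −1; balancing the −3 overall charge requires Fe(III).
Fe sits in group 8, so the d-electron count is 8 − 3 = 5.
The spin state decides the count: Hydroxide is a weak-field ligand for a first-row metal, so the complex is high-spin.
An octahedral high-spin d⁵ ion is t₂g³e_g², giving 5 unpaired electrons.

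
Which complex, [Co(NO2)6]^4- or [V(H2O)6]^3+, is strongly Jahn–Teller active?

[Co(NO2)6]^4-: Ligand charges: each nitro (N-bound nitrite) is −1. With an overall charge of −4 the cobalt centre must be in the +2 oxidation state. Group 9 minus oxidation state 2 gives a d⁷ configuration. Nitro (N-bound nitrite) is a strong-field ligand (high in the spectrochemical series) for a first-row metal, so the complex is low-spin. The t₂g⁶e_g¹ (low-spin) configuration has an unevenly filled e_g set; the Jahn–Teller theorem predicts a tetragonal distortion (typically axial elongation) to lift the degeneracy.
[V(H2O)6]^3+: Water is neutral; balancing the +3 overall charge requires V(III). V sits in group 5, so the d-electron count is 5 − 3 = 2. The d² configuration leaves the e_g set evenly filled (or empty) — no strong Jahn–Teller driving force.

[Co(NO2)6]^4-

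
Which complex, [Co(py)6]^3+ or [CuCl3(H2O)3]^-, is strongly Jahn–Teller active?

[Co(py)6]^3+: Pyridine is neutral; balancing the +3 overall charge requires Co(III). Group 9 minus oxidation state 3 gives a d⁶ configuration. Co(III) has an exceptionally large octahedral splitting and is low-spin with essentially every ligand except fluoride. The d⁶ configuration leaves the e_g set evenly filled (or empty) — no strong Jahn–Teller driving force.
[CuCl3(H2O)3]^-: Each chloride is −1; water is neutral; balancing the −1 overall charge requires Cu(II). Cu sits in group 11, so the d-electron count is 11 − 2 = 9. The t₂g⁶e_g³ configuration has an unevenly filled e_g set; the Jahn–Teller theorem predicts a tetragonal distortion (typically axial elongation) to lift the degeneracy.

[CuCl3(H2O)3]^-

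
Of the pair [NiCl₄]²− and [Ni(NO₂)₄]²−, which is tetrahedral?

[NiCl₄]²−

For [NiCl₄]²−: Each chloride is −1; balancing the −2 overall charge requires Ni(II). Ni sits in group 10, so the d-electron count is 10 − 2 = 8. Chloride is a weak-field ligand. With weak-field ligands the CFSE gain from square planar is small, so a 3d d⁸ ion takes the sterically preferred tetrahedral geometry. → tetrahedral.
For [Ni(NO₂)₄]²−: Ligand charges: each nitro (N-bound nitrite) is −1. With an overall charge of −2 the nickel centre must be in the +2 oxidation state. Group 10 minus oxidation state 2 gives a d⁸ configuration. Nitro (N-bound nitrite) is a strong-field ligand (high in the spectrochemical series). A 3d d⁸ ion with strong-field ligands gains enough CFSE to favour square planar over tetrahedral. → square planar.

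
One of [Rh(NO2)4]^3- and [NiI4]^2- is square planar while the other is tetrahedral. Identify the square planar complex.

[Rh(NO2)4]^3-

For [Rh(NO2)4]^3-: Ligand charges: each nitro (N-bound nitrite) is −1. With an overall charge of −3 the rhodium centre must be in the +1 oxidation state. Group 9 minus oxidation state 1 gives a d⁸ configuration. A 4d d⁸ ion has a large crystal-field splitting; square planar leaves the high-energy d_{x²−y²} orbital empty and maximises CFSE. → square planar.
For [NiI4]^2-: Each iodide is −1; balancing the −2 overall charge requires Ni(II). Ni sits in group 10, so the d-electron count is 10 − 2 = 8. Iodide is a weak-field ligand. With weak-field ligands the CFSE gain from square planar is small, so a 3d d⁸ ion takes the sterically preferred tetrahedral geometry. → tetrahedral.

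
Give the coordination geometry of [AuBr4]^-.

Each bromide is −1; balancing the −1 overall charge requires Au(III).
Au sits in group 11, so the d-electron count is 11 − 3 = 8.
Coordination number: 4.
A 5d d⁸ ion has a large crystal-field splitting; square planar leaves the high-energy d_{x²−y²} orbital empty and maximises CFSE.

square planar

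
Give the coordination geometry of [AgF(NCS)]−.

Each fluoride is −1; each isothiocyanate is −1; balancing the −1 overall charge requires Ag(I).
Silver is a group-11 element; Ag(I) is therefore d¹⁰.
Coordination number: 2.
A d¹⁰ ion with only two ligands adopts a linear arrangement (sp hybridisation; no CFSE preference).

linear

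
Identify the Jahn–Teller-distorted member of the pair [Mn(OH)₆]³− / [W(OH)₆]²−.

[Mn(OH)₆]³−: Ligand charges: each hydroxide is −1. With an overall charge of −3 the manganese centre must be in the +3 oxidation state. Manganese is a group-7 element; Mn(III) is therefore d⁴. Hydroxide is a weak-field ligand for a first-row metal, so the complex is high-spin. The t₂g³e_g¹ (high-spin) configuration has an unevenly filled e_g set; the Jahn–Teller theorem predicts a tetragonal distortion (typically axial elongation) to lift the degeneracy.
[W(OH)₆]²−: Each hydroxide is −1; balancing the −2 overall charge requires W(IV). Group 6 minus oxidation state 4 gives a d² configuration. The d² configuration leaves the e_g set evenly filled (or empty) — no strong Jahn–Teller driving force.

[Mn(OH)₆]³−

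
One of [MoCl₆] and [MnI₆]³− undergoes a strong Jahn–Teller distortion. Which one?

[MnI₆]³−

[MoCl₆]: Ligand charges: each chloride is −1. With an overall charge of 0 the molybdenum centre must be in the +6 oxidation state. Mo sits in group 6, so the d-electron count is 6 − 6 = 0. The d⁰ configuration leaves the e_g set evenly filled (or empty) — no strong Jahn–Teller driving force.
[MnI₆]³−: Each iodide is −1; balancing the −3 overall charge requires Mn(III). Manganese is a group-7 element; Mn(III) is therefore d⁴. Iodide is a weak-field ligand for a first-row metal, so the complex is high-spin. The t₂g³e_g¹ (high-spin) configuration has an unevenly filled e_g set; the Jahn–Teller theorem predicts a tetragonal distortion (typically axial elongation) to lift the degeneracy.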